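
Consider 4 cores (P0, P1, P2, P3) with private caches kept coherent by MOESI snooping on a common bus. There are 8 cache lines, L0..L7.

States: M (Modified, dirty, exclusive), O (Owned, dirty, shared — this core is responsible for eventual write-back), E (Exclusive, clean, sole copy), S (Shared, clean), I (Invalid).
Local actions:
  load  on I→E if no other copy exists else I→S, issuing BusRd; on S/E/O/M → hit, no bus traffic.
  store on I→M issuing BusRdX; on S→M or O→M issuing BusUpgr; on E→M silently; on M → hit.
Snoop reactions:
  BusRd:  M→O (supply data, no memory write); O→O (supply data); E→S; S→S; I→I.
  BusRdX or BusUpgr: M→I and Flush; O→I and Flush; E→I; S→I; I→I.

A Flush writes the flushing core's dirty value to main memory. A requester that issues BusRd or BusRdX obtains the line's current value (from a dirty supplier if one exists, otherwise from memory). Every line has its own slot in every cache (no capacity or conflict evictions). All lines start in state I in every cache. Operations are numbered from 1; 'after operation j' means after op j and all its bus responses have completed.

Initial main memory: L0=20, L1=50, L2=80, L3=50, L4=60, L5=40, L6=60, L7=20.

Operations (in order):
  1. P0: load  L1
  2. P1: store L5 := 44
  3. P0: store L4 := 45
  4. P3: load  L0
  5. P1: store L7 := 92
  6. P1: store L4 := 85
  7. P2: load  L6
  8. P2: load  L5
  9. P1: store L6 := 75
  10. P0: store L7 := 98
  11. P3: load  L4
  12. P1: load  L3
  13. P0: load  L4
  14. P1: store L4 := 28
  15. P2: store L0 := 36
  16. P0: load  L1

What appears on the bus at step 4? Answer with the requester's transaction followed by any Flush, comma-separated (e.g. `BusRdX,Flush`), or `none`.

  op1 P0: load  L1 → E/I/I/I on L1; bus BusRd; mem=50
  op2 P1: store L5 := 44 → I/M/I/I on L5; bus BusRdX; mem=40
  op3 P0: store L4 := 45 → M/I/I/I on L4; bus BusRdX; mem=60
  op4 P3: load  L0 → I/I/I/E on L0; bus BusRd; mem=20
  op5 P1: store L7 := 92 → I/M/I/I on L7; bus BusRdX; mem=20
  op6 P1: store L4 := 85 → I/M/I/I on L4; bus BusRdX Flush; mem=45
  op7 P2: load  L6 → I/I/E/I on L6; bus BusRd; mem=60
  op8 P2: load  L5 → I/O/S/I on L5; bus BusRd; mem=40
  op9 P1: store L6 := 75 → I/M/I/I on L6; bus BusRdX; mem=60
  op10 P0: store L7 := 98 → M/I/I/I on L7; bus BusRdX Flush; mem=92
  op11 P3: load  L4 → I/O/I/S on L4; bus BusRd; mem=45
  op12 P1: load  L3 → I/E/I/I on L3; bus BusRd; mem=50
  op13 P0: load  L4 → S/O/I/S on L4; bus BusRd; mem=45
  op14 P1: store L4 := 28 → I/M/I/I on L4; bus BusUpgr; mem=45
  op15 P2: store L0 := 36 → I/I/M/I on L0; bus BusRdX; mem=20
  op16 P0: load  L1 → E/I/I/I on L1; bus (none); mem=50

bus = BusRd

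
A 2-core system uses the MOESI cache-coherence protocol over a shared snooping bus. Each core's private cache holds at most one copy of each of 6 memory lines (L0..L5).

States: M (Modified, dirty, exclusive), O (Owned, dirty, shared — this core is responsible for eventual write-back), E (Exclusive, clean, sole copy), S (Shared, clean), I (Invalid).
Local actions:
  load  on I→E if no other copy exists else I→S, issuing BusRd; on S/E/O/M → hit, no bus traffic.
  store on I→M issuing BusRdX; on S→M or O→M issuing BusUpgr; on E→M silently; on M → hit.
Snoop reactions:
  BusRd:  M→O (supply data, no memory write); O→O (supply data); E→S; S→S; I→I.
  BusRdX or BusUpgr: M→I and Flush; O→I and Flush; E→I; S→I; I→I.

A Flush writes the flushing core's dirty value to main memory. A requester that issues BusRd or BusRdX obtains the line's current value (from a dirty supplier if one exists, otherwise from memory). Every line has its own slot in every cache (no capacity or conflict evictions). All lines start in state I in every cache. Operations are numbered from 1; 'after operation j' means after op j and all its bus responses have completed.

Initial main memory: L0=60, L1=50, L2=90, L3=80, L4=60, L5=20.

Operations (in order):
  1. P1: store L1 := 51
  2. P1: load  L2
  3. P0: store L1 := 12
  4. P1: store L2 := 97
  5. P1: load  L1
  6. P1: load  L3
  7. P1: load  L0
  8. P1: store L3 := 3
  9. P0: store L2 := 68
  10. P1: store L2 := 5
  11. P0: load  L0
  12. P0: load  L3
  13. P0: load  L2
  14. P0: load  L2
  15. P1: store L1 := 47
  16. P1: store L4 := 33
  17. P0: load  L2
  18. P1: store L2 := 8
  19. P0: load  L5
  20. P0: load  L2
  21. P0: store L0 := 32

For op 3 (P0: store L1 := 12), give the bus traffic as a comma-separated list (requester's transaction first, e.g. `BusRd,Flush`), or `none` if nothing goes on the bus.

bus = BusRdX,Flush

  op1 P1: store L1 := 51 → I/M on L1; bus BusRdX; mem=50
  op2 P1: load  L2 → I/E on L2; bus BusRd; mem=90
  op3 P0: store L1 := 12 → M/I on L1; bus BusRdX Flush; mem=51
  op4 P1: store L2 := 97 → I/M on L2; bus (none); mem=90
  op5 P1: load  L1 → O/S on L1; bus BusRd; mem=51
  op6 P1: load  L3 → I/E on L3; bus BusRd; mem=80
  op7 P1: load  L0 → I/E on L0; bus BusRd; mem=60
  op8 P1: store L3 := 3 → I/M on L3; bus (none); mem=80
  op9 P0: store L2 := 68 → M/I on L2; bus BusRdX Flush; mem=97
  op10 P1: store L2 := 5 → I/M on L2; bus BusRdX Flush; mem=68
  op11 P0: load  L0 → S/S on L0; bus BusRd; mem=60
  op12 P0: load  L3 → S/O on L3; bus BusRd; mem=80
  op13 P0: load  L2 → S/O on L2; bus BusRd; mem=68
  op14 P0: load  L2 → S/O on L2; bus (none); mem=68
  op15 P1: store L1 := 47 → I/M on L1; bus BusUpgr Flush; mem=12
  op16 P1: store L4 := 33 → I/M on L4; bus BusRdX; mem=60
  op17 P0: load  L2 → S/O on L2; bus (none); mem=68
  op18 P1: store L2 := 8 → I/M on L2; bus BusUpgr; mem=68
  op19 P0: load  L5 → E/I on L5; bus BusRd; mem=20
  op20 P0: load  L2 → S/O on L2; bus BusRd; mem=68
  op21 P0: store L0 := 32 → M/I on L0; bus BusUpgr; mem=60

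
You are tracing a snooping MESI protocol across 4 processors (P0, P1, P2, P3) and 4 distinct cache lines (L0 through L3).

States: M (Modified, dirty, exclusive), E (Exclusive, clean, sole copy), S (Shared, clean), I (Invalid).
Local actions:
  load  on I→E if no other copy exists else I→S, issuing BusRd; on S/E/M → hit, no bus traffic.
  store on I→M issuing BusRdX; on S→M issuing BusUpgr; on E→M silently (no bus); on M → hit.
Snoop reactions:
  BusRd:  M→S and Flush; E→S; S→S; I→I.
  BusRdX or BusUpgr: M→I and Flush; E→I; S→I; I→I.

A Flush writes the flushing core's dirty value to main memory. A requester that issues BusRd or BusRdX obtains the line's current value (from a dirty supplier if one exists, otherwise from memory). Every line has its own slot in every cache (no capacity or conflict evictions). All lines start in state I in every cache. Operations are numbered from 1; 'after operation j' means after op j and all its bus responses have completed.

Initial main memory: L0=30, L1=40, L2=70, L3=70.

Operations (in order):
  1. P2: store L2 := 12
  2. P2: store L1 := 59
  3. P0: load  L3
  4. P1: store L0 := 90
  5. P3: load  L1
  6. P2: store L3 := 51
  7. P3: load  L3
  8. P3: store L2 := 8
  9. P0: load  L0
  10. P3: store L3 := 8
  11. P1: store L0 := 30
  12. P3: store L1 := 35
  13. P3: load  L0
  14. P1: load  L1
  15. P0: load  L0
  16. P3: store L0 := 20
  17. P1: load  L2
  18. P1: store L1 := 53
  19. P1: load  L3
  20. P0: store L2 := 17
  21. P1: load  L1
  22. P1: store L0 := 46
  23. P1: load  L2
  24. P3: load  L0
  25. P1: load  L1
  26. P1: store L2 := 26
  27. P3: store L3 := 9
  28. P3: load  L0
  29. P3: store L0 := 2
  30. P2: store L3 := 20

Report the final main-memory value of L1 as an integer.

[1] P2: store L2 := 12 | P0:I, P1:I, P2:M(12), P3:I | bus: BusRdX
[2] P2: store L1 := 59 | P0:I, P1:I, P2:M(59), P3:I | bus: BusRdX
[3] P0: load  L3 | P0:E(70), P1:I, P2:I, P3:I | bus: BusRd
[4] P1: store L0 := 90 | P0:I, P1:M(90), P2:I, P3:I | bus: BusRdX
[5] P3: load  L1 | P0:I, P1:I, P2:S(59), P3:S(59) | bus: BusRd,Flush
[6] P2: store L3 := 51 | P0:I, P1:I, P2:M(51), P3:I | bus: BusRdX
[7] P3: load  L3 | P0:I, P1:I, P2:S(51), P3:S(51) | bus: BusRd,Flush
[8] P3: store L2 := 8 | P0:I, P1:I, P2:I, P3:M(8) | bus: BusRdX,Flush
[9] P0: load  L0 | P0:S(90), P1:S(90), P2:I, P3:I | bus: BusRd,Flush
[10] P3: store L3 := 8 | P0:I, P1:I, P2:I, P3:M(8) | bus: BusUpgr
[11] P1: store L0 := 30 | P0:I, P1:M(30), P2:I, P3:I | bus: BusUpgr
[12] P3: store L1 := 35 | P0:I, P1:I, P2:I, P3:M(35) | bus: BusUpgr
[13] P3: load  L0 | P0:I, P1:S(30), P2:I, P3:S(30) | bus: BusRd,Flush
[14] P1: load  L1 | P0:I, P1:S(35), P2:I, P3:S(35) | bus: BusRd,Flush
[15] P0: load  L0 | P0:S(30), P1:S(30), P2:I, P3:S(30) | bus: BusRd
[16] P3: store L0 := 20 | P0:I, P1:I, P2:I, P3:M(20) | bus: BusUpgr
[17] P1: load  L2 | P0:I, P1:S(8), P2:I, P3:S(8) | bus: BusRd,Flush
[18] P1: store L1 := 53 | P0:I, P1:M(53), P2:I, P3:I | bus: BusUpgr
[19] P1: load  L3 | P0:I, P1:S(8), P2:I, P3:S(8) | bus: BusRd,Flush
[20] P0: store L2 := 17 | P0:M(17), P1:I, P2:I, P3:I | bus: BusRdX
[21] P1: load  L1 | P0:I, P1:M(53), P2:I, P3:I | bus: none
[22] P1: store L0 := 46 | P0:I, P1:M(46), P2:I, P3:I | bus: BusRdX,Flush
[23] P1: load  L2 | P0:S(17), P1:S(17), P2:I, P3:I | bus: BusRd,Flush
[24] P3: load  L0 | P0:I, P1:S(46), P2:I, P3:S(46) | bus: BusRd,Flush
[25] P1: load  L1 | P0:I, P1:M(53), P2:I, P3:I | bus: none
[26] P1: store L2 := 26 | P0:I, P1:M(26), P2:I, P3:I | bus: BusUpgr
[27] P3: store L3 := 9 | P0:I, P1:I, P2:I, P3:M(9) | bus: BusUpgr
[28] P3: load  L0 | P0:I, P1:S(46), P2:I, P3:S(46) | bus: none
[29] P3: store L0 := 2 | P0:I, P1:I, P2:I, P3:M(2) | bus: BusUpgr
[30] P2: store L3 := 20 | P0:I, P1:I, P2:M(20), P3:I | bus: BusRdX,Flush

memory[L1] = 35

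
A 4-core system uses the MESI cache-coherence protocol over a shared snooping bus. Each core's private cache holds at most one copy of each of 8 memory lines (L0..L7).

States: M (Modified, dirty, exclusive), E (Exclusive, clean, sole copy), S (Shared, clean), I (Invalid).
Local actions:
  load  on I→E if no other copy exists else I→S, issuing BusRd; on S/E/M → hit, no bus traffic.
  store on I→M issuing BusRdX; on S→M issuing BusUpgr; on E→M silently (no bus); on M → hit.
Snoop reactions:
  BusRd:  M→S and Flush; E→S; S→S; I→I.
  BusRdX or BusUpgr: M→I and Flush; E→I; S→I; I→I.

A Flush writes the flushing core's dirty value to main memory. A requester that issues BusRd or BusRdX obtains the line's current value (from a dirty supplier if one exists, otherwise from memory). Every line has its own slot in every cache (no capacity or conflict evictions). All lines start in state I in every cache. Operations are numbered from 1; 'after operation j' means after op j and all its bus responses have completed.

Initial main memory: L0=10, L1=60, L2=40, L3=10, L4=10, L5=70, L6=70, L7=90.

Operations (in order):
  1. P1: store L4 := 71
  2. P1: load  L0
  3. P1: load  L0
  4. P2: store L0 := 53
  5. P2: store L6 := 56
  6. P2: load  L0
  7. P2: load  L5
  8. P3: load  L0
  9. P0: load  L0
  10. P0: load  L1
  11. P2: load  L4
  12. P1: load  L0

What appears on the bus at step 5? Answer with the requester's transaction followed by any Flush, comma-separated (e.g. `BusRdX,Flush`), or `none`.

[1] P1: store L4 := 71 | P0:I, P1:M(71), P2:I, P3:I | bus: BusRdX
[2] P1: load  L0 | P0:I, P1:E(10), P2:I, P3:I | bus: BusRd
[3] P1: load  L0 | P0:I, P1:E(10), P2:I, P3:I | bus: none
[4] P2: store L0 := 53 | P0:I, P1:I, P2:M(53), P3:I | bus: BusRdX
[5] P2: store L6 := 56 | P0:I, P1:I, P2:M(56), P3:I | bus: BusRdX
[6] P2: load  L0 | P0:I, P1:I, P2:M(53), P3:I | bus: none
[7] P2: load  L5 | P0:I, P1:I, P2:E(70), P3:I | bus: BusRd
[8] P3: load  L0 | P0:I, P1:I, P2:S(53), P3:S(53) | bus: BusRd,Flush
[9] P0: load  L0 | P0:S(53), P1:I, P2:S(53), P3:S(53) | bus: BusRd
[10] P0: load  L1 | P0:E(60), P1:I, P2:I, P3:I | bus: BusRd
[11] P2: load  L4 | P0:I, P1:S(71), P2:S(71), P3:I | bus: BusRd,Flush
[12] P1: load  L0 | P0:S(53), P1:S(53), P2:S(53), P3:S(53) | bus: BusRd

bus = BusRdX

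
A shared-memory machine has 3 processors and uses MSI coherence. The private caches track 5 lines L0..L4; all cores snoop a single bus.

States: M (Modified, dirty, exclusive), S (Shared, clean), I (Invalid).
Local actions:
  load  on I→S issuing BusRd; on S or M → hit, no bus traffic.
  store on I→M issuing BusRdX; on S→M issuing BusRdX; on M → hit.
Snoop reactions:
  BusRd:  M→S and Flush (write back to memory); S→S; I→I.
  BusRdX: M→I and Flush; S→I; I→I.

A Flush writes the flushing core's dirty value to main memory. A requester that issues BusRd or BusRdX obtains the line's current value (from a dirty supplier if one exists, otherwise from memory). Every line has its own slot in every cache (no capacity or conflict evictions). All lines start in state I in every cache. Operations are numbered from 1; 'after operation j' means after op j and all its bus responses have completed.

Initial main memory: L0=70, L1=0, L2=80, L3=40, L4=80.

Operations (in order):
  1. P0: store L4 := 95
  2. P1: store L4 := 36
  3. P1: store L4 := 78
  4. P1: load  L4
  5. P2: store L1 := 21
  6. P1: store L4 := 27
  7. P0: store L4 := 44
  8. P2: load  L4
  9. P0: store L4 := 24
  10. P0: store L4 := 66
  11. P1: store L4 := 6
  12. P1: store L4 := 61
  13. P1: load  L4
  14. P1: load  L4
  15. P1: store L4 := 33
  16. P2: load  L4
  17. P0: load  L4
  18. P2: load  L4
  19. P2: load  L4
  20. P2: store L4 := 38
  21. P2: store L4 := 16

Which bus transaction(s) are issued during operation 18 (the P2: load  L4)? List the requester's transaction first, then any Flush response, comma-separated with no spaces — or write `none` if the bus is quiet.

bus = none

  op1 P0: store L4 := 95 → M/I/I on L4; bus BusRdX; mem=80
  op2 P1: store L4 := 36 → I/M/I on L4; bus BusRdX Flush; mem=95
  op3 P1: store L4 := 78 → I/M/I on L4; bus (none); mem=95
  op4 P1: load  L4 → I/M/I on L4; bus (none); mem=95
  op5 P2: store L1 := 21 → I/I/M on L1; bus BusRdX; mem=0
  op6 P1: store L4 := 27 → I/M/I on L4; bus (none); mem=95
  op7 P0: store L4 := 44 → M/I/I on L4; bus BusRdX Flush; mem=27
  op8 P2: load  L4 → S/I/S on L4; bus BusRd Flush; mem=44
  op9 P0: store L4 := 24 → M/I/I on L4; bus BusRdX; mem=44
  op10 P0: store L4 := 66 → M/I/I on L4; bus (none); mem=44
  op11 P1: store L4 := 6 → I/M/I on L4; bus BusRdX Flush; mem=66
  op12 P1: store L4 := 61 → I/M/I on L4; bus (none); mem=66
  op13 P1: load  L4 → I/M/I on L4; bus (none); mem=66
  op14 P1: load  L4 → I/M/I on L4; bus (none); mem=66
  op15 P1: store L4 := 33 → I/M/I on L4; bus (none); mem=66
  op16 P2: load  L4 → I/S/S on L4; bus BusRd Flush; mem=33
  op17 P0: load  L4 → S/S/S on L4; bus BusRd; mem=33
  op18 P2: load  L4 → S/S/S on L4; bus (none); mem=33
  op19 P2: load  L4 → S/S/S on L4; bus (none); mem=33
  op20 P2: store L4 := 38 → I/I/M on L4; bus BusRdX; mem=33
  op21 P2: store L4 := 16 → I/I/M on L4; bus (none); mem=33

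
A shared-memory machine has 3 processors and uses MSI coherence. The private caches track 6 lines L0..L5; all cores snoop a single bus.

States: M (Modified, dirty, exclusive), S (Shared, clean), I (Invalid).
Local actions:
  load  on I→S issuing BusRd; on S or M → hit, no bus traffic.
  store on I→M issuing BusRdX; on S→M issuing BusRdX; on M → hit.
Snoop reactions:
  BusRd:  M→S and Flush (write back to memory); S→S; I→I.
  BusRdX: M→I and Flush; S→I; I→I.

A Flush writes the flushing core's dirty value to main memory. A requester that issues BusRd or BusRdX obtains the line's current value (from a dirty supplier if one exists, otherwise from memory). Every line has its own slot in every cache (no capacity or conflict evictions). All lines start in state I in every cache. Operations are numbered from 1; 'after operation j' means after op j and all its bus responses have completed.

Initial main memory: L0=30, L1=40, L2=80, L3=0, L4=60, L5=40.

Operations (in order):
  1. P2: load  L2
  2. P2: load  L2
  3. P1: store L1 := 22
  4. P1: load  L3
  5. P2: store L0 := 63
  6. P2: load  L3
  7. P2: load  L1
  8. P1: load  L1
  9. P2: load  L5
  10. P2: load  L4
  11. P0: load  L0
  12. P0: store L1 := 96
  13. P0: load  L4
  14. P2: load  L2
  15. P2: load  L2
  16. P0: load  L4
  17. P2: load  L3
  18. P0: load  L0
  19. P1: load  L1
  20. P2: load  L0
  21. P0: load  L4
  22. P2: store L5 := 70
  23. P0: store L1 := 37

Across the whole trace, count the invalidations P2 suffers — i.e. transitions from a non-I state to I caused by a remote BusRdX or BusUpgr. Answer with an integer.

invalidations = 1

  op1 P2: load  L2 → I/I/S on L2; bus BusRd; mem=80
  op2 P2: load  L2 → I/I/S on L2; bus (none); mem=80
  op3 P1: store L1 := 22 → I/M/I on L1; bus BusRdX; mem=40
  op4 P1: load  L3 → I/S/I on L3; bus BusRd; mem=0
  op5 P2: store L0 := 63 → I/I/M on L0; bus BusRdX; mem=30
  op6 P2: load  L3 → I/S/S on L3; bus BusRd; mem=0
  op7 P2: load  L1 → I/S/S on L1; bus BusRd Flush; mem=22
  op8 P1: load  L1 → I/S/S on L1; bus (none); mem=22
  op9 P2: load  L5 → I/I/S on L5; bus BusRd; mem=40
  op10 P2: load  L4 → I/I/S on L4; bus BusRd; mem=60
  op11 P0: load  L0 → S/I/S on L0; bus BusRd Flush; mem=63
  op12 P0: store L1 := 96 → M/I/I on L1; bus BusRdX; mem=22
  op13 P0: load  L4 → S/I/S on L4; bus BusRd; mem=60
  op14 P2: load  L2 → I/I/S on L2; bus (none); mem=80
  op15 P2: load  L2 → I/I/S on L2; bus (none); mem=80
  op16 P0: load  L4 → S/I/S on L4; bus (none); mem=60
  op17 P2: load  L3 → I/S/S on L3; bus (none); mem=0
  op18 P0: load  L0 → S/I/S on L0; bus (none); mem=63
  op19 P1: load  L1 → S/S/I on L1; bus BusRd Flush; mem=96
  op20 P2: load  L0 → S/I/S on L0; bus (none); mem=63
  op21 P0: load  L4 → S/I/S on L4; bus (none); mem=60
  op22 P2: store L5 := 70 → I/I/M on L5; bus BusRdX; mem=40
  op23 P0: store L1 := 37 → M/I/I on L1; bus BusRdX; mem=96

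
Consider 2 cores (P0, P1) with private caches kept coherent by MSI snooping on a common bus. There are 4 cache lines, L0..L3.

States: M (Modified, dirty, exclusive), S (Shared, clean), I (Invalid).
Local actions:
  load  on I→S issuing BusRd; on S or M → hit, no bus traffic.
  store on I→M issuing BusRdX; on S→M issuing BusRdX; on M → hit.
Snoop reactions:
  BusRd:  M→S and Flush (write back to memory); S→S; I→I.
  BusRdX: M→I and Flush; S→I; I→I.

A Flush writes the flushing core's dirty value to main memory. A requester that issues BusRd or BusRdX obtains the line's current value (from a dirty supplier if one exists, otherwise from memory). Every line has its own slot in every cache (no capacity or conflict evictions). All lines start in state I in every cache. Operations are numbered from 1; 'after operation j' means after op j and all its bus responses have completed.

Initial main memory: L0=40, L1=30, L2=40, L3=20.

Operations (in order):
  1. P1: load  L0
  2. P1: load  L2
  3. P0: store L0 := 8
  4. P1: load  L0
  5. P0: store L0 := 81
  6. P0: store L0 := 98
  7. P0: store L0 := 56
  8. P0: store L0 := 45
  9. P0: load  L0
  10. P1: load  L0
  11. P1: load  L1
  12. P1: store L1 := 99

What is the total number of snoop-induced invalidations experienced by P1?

1. P1: load  L0  bus=[BusRd]  L0: P0=I P1=S  mem[L0]=40
2. P1: load  L2  bus=[BusRd]  L2: P0=I P1=S  mem[L2]=40
3. P0: store L0 := 8  bus=[BusRdX]  L0: P0=M P1=I  mem[L0]=40
4. P1: load  L0  bus=[BusRd,Flush]  L0: P0=S P1=S  mem[L0]=8
5. P0: store L0 := 81  bus=[BusRdX]  L0: P0=M P1=I  mem[L0]=8
6. P0: store L0 := 98  bus=[-]  L0: P0=M P1=I  mem[L0]=8
7. P0: store L0 := 56  bus=[-]  L0: P0=M P1=I  mem[L0]=8
8. P0: store L0 := 45  bus=[-]  L0: P0=M P1=I  mem[L0]=8
9. P0: load  L0  bus=[-]  L0: P0=M P1=I  mem[L0]=8
10. P1: load  L0  bus=[BusRd,Flush]  L0: P0=S P1=S  mem[L0]=45
11. P1: load  L1  bus=[BusRd]  L1: P0=I P1=S  mem[L1]=30
12. P1: store L1 := 99  bus=[BusRdX]  L1: P0=I P1=M  mem[L1]=30

invalidations = 2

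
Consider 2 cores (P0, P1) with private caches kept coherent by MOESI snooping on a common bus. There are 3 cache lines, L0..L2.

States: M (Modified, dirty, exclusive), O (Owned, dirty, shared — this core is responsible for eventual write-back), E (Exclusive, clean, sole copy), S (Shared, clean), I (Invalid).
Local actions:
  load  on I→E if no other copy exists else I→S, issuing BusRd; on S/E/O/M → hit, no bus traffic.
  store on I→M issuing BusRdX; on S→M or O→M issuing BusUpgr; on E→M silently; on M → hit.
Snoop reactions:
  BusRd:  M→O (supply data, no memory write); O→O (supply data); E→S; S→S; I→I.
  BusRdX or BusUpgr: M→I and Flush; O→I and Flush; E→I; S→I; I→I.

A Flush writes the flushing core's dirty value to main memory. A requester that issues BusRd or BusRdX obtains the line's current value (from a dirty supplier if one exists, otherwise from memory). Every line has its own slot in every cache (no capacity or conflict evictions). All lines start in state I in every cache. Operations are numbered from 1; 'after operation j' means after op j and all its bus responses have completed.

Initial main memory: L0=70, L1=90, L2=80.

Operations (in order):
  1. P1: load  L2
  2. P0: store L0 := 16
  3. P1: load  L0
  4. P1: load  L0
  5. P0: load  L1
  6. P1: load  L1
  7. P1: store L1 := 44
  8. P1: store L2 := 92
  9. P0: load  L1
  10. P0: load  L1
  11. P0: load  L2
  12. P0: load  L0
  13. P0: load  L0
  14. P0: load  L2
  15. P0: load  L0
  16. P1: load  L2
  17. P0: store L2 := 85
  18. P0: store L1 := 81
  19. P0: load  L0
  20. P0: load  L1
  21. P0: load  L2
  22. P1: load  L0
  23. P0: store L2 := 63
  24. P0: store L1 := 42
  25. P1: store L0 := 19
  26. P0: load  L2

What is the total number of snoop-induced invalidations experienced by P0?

1. P1: load  L2  bus=[BusRd]  L2: P0=I P1=E  mem[L2]=80
2. P0: store L0 := 16  bus=[BusRdX]  L0: P0=M P1=I  mem[L0]=70
3. P1: load  L0  bus=[BusRd]  L0: P0=O P1=S  mem[L0]=70
4. P1: load  L0  bus=[-]  L0: P0=O P1=S  mem[L0]=70
5. P0: load  L1  bus=[BusRd]  L1: P0=E P1=I  mem[L1]=90
6. P1: load  L1  bus=[BusRd]  L1: P0=S P1=S  mem[L1]=90
7. P1: store L1 := 44  bus=[BusUpgr]  L1: P0=I P1=M  mem[L1]=90
8. P1: store L2 := 92  bus=[-]  L2: P0=I P1=M  mem[L2]=80
9. P0: load  L1  bus=[BusRd]  L1: P0=S P1=O  mem[L1]=90
10. P0: load  L1  bus=[-]  L1: P0=S P1=O  mem[L1]=90
11. P0: load  L2  bus=[BusRd]  L2: P0=S P1=O  mem[L2]=80
12. P0: load  L0  bus=[-]  L0: P0=O P1=S  mem[L0]=70
13. P0: load  L0  bus=[-]  L0: P0=O P1=S  mem[L0]=70
14. P0: load  L2  bus=[-]  L2: P0=S P1=O  mem[L2]=80
15. P0: load  L0  bus=[-]  L0: P0=O P1=S  mem[L0]=70
16. P1: load  L2  bus=[-]  L2: P0=S P1=O  mem[L2]=80
17. P0: store L2 := 85  bus=[BusUpgr,Flush]  L2: P0=M P1=I  mem[L2]=92
18. P0: store L1 := 81  bus=[BusUpgr,Flush]  L1: P0=M P1=I  mem[L1]=44
19. P0: load  L0  bus=[-]  L0: P0=O P1=S  mem[L0]=70
20. P0: load  L1  bus=[-]  L1: P0=M P1=I  mem[L1]=44
21. P0: load  L2  bus=[-]  L2: P0=M P1=I  mem[L2]=92
22. P1: load  L0  bus=[-]  L0: P0=O P1=S  mem[L0]=70
23. P0: store L2 := 63  bus=[-]  L2: P0=M P1=I  mem[L2]=92
24. P0: store L1 := 42  bus=[-]  L1: P0=M P1=I  mem[L1]=44
25. P1: store L0 := 19  bus=[BusUpgr,Flush]  L0: P0=I P1=M  mem[L0]=16
26. P0: load  L2  bus=[-]  L2: P0=M P1=I  mem[L2]=92

invalidations = 2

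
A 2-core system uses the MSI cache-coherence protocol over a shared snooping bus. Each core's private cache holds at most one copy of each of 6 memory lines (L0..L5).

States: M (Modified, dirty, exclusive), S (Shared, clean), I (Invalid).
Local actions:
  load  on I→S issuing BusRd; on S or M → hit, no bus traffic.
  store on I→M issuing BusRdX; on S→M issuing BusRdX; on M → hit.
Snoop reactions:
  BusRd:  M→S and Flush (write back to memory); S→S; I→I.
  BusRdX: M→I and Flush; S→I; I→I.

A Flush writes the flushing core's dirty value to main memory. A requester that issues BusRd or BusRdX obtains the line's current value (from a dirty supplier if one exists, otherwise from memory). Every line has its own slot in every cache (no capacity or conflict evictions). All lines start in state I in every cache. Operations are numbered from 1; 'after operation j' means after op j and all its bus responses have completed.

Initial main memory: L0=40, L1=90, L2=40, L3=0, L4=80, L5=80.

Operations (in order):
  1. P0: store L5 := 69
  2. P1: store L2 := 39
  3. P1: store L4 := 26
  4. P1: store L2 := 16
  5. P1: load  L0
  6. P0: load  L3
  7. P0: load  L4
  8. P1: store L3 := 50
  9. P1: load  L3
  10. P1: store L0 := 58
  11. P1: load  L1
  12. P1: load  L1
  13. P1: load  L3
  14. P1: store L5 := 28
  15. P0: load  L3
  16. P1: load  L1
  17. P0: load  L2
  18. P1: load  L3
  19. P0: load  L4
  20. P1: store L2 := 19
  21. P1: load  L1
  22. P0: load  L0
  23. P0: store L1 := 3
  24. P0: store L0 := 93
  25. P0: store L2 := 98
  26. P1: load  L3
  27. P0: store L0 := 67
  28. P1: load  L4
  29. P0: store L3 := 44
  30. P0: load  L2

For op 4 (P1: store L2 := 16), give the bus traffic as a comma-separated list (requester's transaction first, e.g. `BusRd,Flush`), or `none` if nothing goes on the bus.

bus = none

[1] P0: store L5 := 69 | P0:M(69), P1:I | bus: BusRdX
[2] P1: store L2 := 39 | P0:I, P1:M(39) | bus: BusRdX
[3] P1: store L4 := 26 | P0:I, P1:M(26) | bus: BusRdX
[4] P1: store L2 := 16 | P0:I, P1:M(16) | bus: none
[5] P1: load  L0 | P0:I, P1:S(40) | bus: BusRd
[6] P0: load  L3 | P0:S(0), P1:I | bus: BusRd
[7] P0: load  L4 | P0:S(26), P1:S(26) | bus: BusRd,Flush
[8] P1: store L3 := 50 | P0:I, P1:M(50) | bus: BusRdX
[9] P1: load  L3 | P0:I, P1:M(50) | bus: none
[10] P1: store L0 := 58 | P0:I, P1:M(58) | bus: BusRdX
[11] P1: load  L1 | P0:I, P1:S(90) | bus: BusRd
[12] P1: load  L1 | P0:I, P1:S(90) | bus: none
[13] P1: load  L3 | P0:I, P1:M(50) | bus: none
[14] P1: store L5 := 28 | P0:I, P1:M(28) | bus: BusRdX,Flush
[15] P0: load  L3 | P0:S(50), P1:S(50) | bus: BusRd,Flush
[16] P1: load  L1 | P0:I, P1:S(90) | bus: none
[17] P0: load  L2 | P0:S(16), P1:S(16) | bus: BusRd,Flush
[18] P1: load  L3 | P0:S(50), P1:S(50) | bus: none
[19] P0: load  L4 | P0:S(26), P1:S(26) | bus: none
[20] P1: store L2 := 19 | P0:I, P1:M(19) | bus: BusRdX
[21] P1: load  L1 | P0:I, P1:S(90) | bus: none
[22] P0: load  L0 | P0:S(58), P1:S(58) | bus: BusRd,Flush
[23] P0: store L1 := 3 | P0:M(3), P1:I | bus: BusRdX
[24] P0: store L0 := 93 | P0:M(93), P1:I | bus: BusRdX
[25] P0: store L2 := 98 | P0:M(98), P1:I | bus: BusRdX,Flush
[26] P1: load  L3 | P0:S(50), P1:S(50) | bus: none
[27] P0: store L0 := 67 | P0:M(67), P1:I | bus: none
[28] P1: load  L4 | P0:S(26), P1:S(26) | bus: none
[29] P0: store L3 := 44 | P0:M(44), P1:I | bus: BusRdX
[30] P0: load  L2 | P0:M(98), P1:I | bus: none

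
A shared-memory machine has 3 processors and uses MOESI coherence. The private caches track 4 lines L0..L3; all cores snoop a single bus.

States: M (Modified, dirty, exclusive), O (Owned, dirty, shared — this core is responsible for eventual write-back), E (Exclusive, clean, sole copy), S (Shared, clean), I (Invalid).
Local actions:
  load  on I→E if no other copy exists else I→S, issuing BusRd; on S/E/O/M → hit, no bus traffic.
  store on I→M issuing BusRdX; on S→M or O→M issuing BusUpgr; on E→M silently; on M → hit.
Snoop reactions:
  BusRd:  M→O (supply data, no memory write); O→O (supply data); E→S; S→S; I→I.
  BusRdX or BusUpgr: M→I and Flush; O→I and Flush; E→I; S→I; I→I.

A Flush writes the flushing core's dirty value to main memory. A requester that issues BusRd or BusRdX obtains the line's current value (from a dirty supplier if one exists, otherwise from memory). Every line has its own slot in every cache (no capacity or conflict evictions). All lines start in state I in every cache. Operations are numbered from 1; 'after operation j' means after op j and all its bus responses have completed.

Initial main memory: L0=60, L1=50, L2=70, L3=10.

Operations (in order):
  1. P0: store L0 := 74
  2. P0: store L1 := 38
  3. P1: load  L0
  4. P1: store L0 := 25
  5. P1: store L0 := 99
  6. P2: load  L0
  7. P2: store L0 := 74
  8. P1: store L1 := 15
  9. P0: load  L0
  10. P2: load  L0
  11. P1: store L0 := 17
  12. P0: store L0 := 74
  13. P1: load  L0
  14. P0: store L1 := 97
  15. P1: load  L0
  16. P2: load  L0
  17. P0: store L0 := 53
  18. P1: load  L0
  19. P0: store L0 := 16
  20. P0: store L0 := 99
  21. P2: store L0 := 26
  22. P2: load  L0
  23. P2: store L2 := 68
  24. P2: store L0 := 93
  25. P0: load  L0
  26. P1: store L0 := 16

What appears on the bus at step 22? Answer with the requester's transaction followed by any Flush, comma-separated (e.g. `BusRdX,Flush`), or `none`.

bus = none

  op1 P0: store L0 := 74 → M/I/I on L0; bus BusRdX; mem=60
  op2 P0: store L1 := 38 → M/I/I on L1; bus BusRdX; mem=50
  op3 P1: load  L0 → O/S/I on L0; bus BusRd; mem=60
  op4 P1: store L0 := 25 → I/M/I on L0; bus BusUpgr Flush; mem=74
  op5 P1: store L0 := 99 → I/M/I on L0; bus (none); mem=74
  op6 P2: load  L0 → I/O/S on L0; bus BusRd; mem=74
  op7 P2: store L0 := 74 → I/I/M on L0; bus BusUpgr Flush; mem=99
  op8 P1: store L1 := 15 → I/M/I on L1; bus BusRdX Flush; mem=38
  op9 P0: load  L0 → S/I/O on L0; bus BusRd; mem=99
  op10 P2: load  L0 → S/I/O on L0; bus (none); mem=99
  op11 P1: store L0 := 17 → I/M/I on L0; bus BusRdX Flush; mem=74
  op12 P0: store L0 := 74 → M/I/I on L0; bus BusRdX Flush; mem=17
  op13 P1: load  L0 → O/S/I on L0; bus BusRd; mem=17
  op14 P0: store L1 := 97 → M/I/I on L1; bus BusRdX Flush; mem=15
  op15 P1: load  L0 → O/S/I on L0; bus (none); mem=17
  op16 P2: load  L0 → O/S/S on L0; bus BusRd; mem=17
  op17 P0: store L0 := 53 → M/I/I on L0; bus BusUpgr; mem=17
  op18 P1: load  L0 → O/S/I on L0; bus BusRd; mem=17
  op19 P0: store L0 := 16 → M/I/I on L0; bus BusUpgr; mem=17
  op20 P0: store L0 := 99 → M/I/I on L0; bus (none); mem=17
  op21 P2: store L0 := 26 → I/I/M on L0; bus BusRdX Flush; mem=99
  op22 P2: load  L0 → I/I/M on L0; bus (none); mem=99
  op23 P2: store L2 := 68 → I/I/M on L2; bus BusRdX; mem=70
  op24 P2: store L0 := 93 → I/I/M on L0; bus (none); mem=99
  op25 P0: load  L0 → S/I/O on L0; bus BusRd; mem=99
  op26 P1: store L0 := 16 → I/M/I on L0; bus BusRdX Flush; mem=93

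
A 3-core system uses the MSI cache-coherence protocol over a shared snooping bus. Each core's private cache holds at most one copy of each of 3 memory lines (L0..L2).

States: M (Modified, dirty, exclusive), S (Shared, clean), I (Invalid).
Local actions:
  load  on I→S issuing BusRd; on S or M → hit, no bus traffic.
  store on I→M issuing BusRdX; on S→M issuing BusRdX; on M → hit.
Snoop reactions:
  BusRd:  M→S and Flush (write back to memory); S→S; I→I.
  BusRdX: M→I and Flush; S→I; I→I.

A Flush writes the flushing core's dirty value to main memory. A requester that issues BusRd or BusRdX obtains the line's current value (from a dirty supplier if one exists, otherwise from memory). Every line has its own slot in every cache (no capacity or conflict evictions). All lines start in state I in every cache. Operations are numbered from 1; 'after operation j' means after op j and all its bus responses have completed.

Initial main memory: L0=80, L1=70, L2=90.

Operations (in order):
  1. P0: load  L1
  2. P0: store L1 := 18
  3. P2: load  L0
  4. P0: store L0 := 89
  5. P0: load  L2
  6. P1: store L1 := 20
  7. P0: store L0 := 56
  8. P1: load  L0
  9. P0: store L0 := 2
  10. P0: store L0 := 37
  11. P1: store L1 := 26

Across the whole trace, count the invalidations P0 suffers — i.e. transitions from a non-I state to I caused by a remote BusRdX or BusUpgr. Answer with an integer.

invalidations = 1

1. P0: load  L1  bus=[BusRd]  L1: P0=S P1=I P2=I  mem[L1]=70
2. P0: store L1 := 18  bus=[BusRdX]  L1: P0=M P1=I P2=I  mem[L1]=70
3. P2: load  L0  bus=[BusRd]  L0: P0=I P1=I P2=S  mem[L0]=80
4. P0: store L0 := 89  bus=[BusRdX]  L0: P0=M P1=I P2=I  mem[L0]=80
5. P0: load  L2  bus=[BusRd]  L2: P0=S P1=I P2=I  mem[L2]=90
6. P1: store L1 := 20  bus=[BusRdX,Flush]  L1: P0=I P1=M P2=I  mem[L1]=18
7. P0: store L0 := 56  bus=[-]  L0: P0=M P1=I P2=I  mem[L0]=80
8. P1: load  L0  bus=[BusRd,Flush]  L0: P0=S P1=S P2=I  mem[L0]=56
9. P0: store L0 := 2  bus=[BusRdX]  L0: P0=M P1=I P2=I  mem[L0]=56
10. P0: store L0 := 37  bus=[-]  L0: P0=M P1=I P2=I  mem[L0]=56
11. P1: store L1 := 26  bus=[-]  L1: P0=I P1=M P2=I  mem[L1]=18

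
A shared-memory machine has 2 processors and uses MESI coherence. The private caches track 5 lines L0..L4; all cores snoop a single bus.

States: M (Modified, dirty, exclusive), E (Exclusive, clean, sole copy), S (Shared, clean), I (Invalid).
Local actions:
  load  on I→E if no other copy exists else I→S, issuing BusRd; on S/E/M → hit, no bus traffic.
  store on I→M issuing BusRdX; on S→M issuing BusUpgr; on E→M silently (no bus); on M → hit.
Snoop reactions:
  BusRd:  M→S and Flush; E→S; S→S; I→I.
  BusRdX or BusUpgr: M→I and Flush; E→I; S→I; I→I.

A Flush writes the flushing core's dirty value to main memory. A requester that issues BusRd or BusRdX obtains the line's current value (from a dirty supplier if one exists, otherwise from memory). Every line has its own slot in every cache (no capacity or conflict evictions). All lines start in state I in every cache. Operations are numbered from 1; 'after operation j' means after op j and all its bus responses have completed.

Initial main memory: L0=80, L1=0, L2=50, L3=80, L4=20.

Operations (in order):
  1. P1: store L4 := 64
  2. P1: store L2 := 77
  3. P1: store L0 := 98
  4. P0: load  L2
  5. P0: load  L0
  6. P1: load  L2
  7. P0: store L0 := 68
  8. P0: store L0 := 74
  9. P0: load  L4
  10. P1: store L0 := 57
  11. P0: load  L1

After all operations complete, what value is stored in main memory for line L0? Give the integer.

memory[L0] = 74

  op1 P1: store L4 := 64 → I/M on L4; bus BusRdX; mem=20
  op2 P1: store L2 := 77 → I/M on L2; bus BusRdX; mem=50
  op3 P1: store L0 := 98 → I/M on L0; bus BusRdX; mem=80
  op4 P0: load  L2 → S/S on L2; bus BusRd Flush; mem=77
  op5 P0: load  L0 → S/S on L0; bus BusRd Flush; mem=98
  op6 P1: load  L2 → S/S on L2; bus (none); mem=77
  op7 P0: store L0 := 68 → M/I on L0; bus BusUpgr; mem=98
  op8 P0: store L0 := 74 → M/I on L0; bus (none); mem=98
  op9 P0: load  L4 → S/S on L4; bus BusRd Flush; mem=64
  op10 P1: store L0 := 57 → I/M on L0; bus BusRdX Flush; mem=74
  op11 P0: load  L1 → E/I on L1; bus BusRd; mem=0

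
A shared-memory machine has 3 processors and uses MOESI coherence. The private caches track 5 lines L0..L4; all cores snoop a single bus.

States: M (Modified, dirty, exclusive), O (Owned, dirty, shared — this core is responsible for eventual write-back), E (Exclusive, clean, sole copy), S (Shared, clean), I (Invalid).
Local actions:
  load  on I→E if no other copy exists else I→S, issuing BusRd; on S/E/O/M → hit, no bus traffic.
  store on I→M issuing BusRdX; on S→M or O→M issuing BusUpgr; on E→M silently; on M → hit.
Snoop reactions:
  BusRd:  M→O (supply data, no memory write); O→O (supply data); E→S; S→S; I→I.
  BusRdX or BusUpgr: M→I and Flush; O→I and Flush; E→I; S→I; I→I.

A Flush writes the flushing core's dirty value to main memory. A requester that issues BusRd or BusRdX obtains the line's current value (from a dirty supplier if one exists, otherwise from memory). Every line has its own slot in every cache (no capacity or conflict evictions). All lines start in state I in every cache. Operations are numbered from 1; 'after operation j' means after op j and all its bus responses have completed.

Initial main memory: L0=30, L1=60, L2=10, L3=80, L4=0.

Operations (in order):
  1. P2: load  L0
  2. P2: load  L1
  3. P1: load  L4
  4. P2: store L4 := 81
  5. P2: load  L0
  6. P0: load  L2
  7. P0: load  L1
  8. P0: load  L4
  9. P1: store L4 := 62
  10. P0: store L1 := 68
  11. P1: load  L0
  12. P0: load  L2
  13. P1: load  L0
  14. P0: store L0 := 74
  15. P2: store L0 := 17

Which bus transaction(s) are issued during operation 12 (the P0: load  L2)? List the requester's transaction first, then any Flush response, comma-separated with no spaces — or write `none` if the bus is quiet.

bus = none

[1] P2: load  L0 | P0:I, P1:I, P2:E(30) | bus: BusRd
[2] P2: load  L1 | P0:I, P1:I, P2:E(60) | bus: BusRd
[3] P1: load  L4 | P0:I, P1:E(0), P2:I | bus: BusRd
[4] P2: store L4 := 81 | P0:I, P1:I, P2:M(81) | bus: BusRdX
[5] P2: load  L0 | P0:I, P1:I, P2:E(30) | bus: none
[6] P0: load  L2 | P0:E(10), P1:I, P2:I | bus: BusRd
[7] P0: load  L1 | P0:S(60), P1:I, P2:S(60) | bus: BusRd
[8] P0: load  L4 | P0:S(81), P1:I, P2:O(81) | bus: BusRd
[9] P1: store L4 := 62 | P0:I, P1:M(62), P2:I | bus: BusRdX,Flush
[10] P0: store L1 := 68 | P0:M(68), P1:I, P2:I | bus: BusUpgr
[11] P1: load  L0 | P0:I, P1:S(30), P2:S(30) | bus: BusRd
[12] P0: load  L2 | P0:E(10), P1:I, P2:I | bus: none
[13] P1: load  L0 | P0:I, P1:S(30), P2:S(30) | bus: none
[14] P0: store L0 := 74 | P0:M(74), P1:I, P2:I | bus: BusRdX
[15] P2: store L0 := 17 | P0:I, P1:I, P2:M(17) | bus: BusRdX,Flush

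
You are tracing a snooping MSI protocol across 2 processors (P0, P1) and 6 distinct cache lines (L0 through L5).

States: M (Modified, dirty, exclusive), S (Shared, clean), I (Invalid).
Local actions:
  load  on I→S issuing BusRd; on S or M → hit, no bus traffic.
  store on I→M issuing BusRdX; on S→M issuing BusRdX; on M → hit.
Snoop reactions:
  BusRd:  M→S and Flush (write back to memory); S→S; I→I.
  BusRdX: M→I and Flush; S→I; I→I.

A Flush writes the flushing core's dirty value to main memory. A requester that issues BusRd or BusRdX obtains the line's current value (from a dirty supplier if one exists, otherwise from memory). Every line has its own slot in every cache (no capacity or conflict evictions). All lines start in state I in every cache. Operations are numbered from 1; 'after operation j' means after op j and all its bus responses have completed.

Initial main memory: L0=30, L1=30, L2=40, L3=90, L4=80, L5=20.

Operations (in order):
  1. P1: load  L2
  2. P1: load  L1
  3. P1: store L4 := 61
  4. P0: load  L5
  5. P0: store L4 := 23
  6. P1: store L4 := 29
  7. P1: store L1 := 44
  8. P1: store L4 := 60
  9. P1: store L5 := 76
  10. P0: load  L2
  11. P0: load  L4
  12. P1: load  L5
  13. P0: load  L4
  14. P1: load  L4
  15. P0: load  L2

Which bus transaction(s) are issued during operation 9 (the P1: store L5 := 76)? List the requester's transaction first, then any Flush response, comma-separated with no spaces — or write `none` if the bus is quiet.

step 1: P1: load  L2  ⟶  IS  (L2)  txn=BusRd  M[L2]=40
step 2: P1: load  L1  ⟶  IS  (L1)  txn=BusRd  M[L1]=30
step 3: P1: store L4 := 61  ⟶  IM  (L4)  txn=BusRdX  M[L4]=80
step 4: P0: load  L5  ⟶  SI  (L5)  txn=BusRd  M[L5]=20
step 5: P0: store L4 := 23  ⟶  MI  (L4)  txn=BusRdX+Flush  M[L4]=61
step 6: P1: store L4 := 29  ⟶  IM  (L4)  txn=BusRdX+Flush  M[L4]=23
step 7: P1: store L1 := 44  ⟶  IM  (L1)  txn=BusRdX  M[L1]=30
step 8: P1: store L4 := 60  ⟶  IM  (L4)  txn=∅  M[L4]=23
step 9: P1: store L5 := 76  ⟶  IM  (L5)  txn=BusRdX  M[L5]=20
step 10: P0: load  L2  ⟶  SS  (L2)  txn=BusRd  M[L2]=40
step 11: P0: load  L4  ⟶  SS  (L4)  txn=BusRd+Flush  M[L4]=60
step 12: P1: load  L5  ⟶  IM  (L5)  txn=∅  M[L5]=20
step 13: P0: load  L4  ⟶  SS  (L4)  txn=∅  M[L4]=60
step 14: P1: load  L4  ⟶  SS  (L4)  txn=∅  M[L4]=60
step 15: P0: load  L2  ⟶  SS  (L2)  txn=∅  M[L2]=40

bus = BusRdX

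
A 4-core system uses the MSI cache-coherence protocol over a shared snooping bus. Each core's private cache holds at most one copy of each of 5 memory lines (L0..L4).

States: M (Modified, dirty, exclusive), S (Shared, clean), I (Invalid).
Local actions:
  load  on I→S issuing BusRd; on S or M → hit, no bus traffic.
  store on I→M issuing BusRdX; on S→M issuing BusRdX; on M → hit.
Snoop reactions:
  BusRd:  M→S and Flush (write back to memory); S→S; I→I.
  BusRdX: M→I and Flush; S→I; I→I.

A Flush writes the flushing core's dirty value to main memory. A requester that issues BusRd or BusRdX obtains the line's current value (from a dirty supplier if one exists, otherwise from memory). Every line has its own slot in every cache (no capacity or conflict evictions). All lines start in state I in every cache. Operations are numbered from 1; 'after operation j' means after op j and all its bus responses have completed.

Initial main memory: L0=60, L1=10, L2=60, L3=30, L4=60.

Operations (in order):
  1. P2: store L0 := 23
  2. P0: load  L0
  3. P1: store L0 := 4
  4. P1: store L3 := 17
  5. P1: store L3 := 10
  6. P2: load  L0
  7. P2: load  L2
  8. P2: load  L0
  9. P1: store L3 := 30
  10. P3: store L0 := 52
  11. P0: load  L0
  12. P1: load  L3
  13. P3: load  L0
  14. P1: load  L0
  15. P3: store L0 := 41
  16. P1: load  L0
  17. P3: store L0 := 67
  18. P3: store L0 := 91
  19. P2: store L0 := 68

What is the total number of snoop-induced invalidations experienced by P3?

step 1: P2: store L0 := 23  ⟶  IIMI  (L0)  txn=BusRdX  M[L0]=60
step 2: P0: load  L0  ⟶  SISI  (L0)  txn=BusRd+Flush  M[L0]=23
step 3: P1: store L0 := 4  ⟶  IMII  (L0)  txn=BusRdX  M[L0]=23
step 4: P1: store L3 := 17  ⟶  IMII  (L3)  txn=BusRdX  M[L3]=30
step 5: P1: store L3 := 10  ⟶  IMII  (L3)  txn=∅  M[L3]=30
step 6: P2: load  L0  ⟶  ISSI  (L0)  txn=BusRd+Flush  M[L0]=4
step 7: P2: load  L2  ⟶  IISI  (L2)  txn=BusRd  M[L2]=60
step 8: P2: load  L0  ⟶  ISSI  (L0)  txn=∅  M[L0]=4
step 9: P1: store L3 := 30  ⟶  IMII  (L3)  txn=∅  M[L3]=30
step 10: P3: store L0 := 52  ⟶  IIIM  (L0)  txn=BusRdX  M[L0]=4
step 11: P0: load  L0  ⟶  SIIS  (L0)  txn=BusRd+Flush  M[L0]=52
step 12: P1: load  L3  ⟶  IMII  (L3)  txn=∅  M[L3]=30
step 13: P3: load  L0  ⟶  SIIS  (L0)  txn=∅  M[L0]=52
step 14: P1: load  L0  ⟶  SSIS  (L0)  txn=BusRd  M[L0]=52
step 15: P3: store L0 := 41  ⟶  IIIM  (L0)  txn=BusRdX  M[L0]=52
step 16: P1: load  L0  ⟶  ISIS  (L0)  txn=BusRd+Flush  M[L0]=41
step 17: P3: store L0 := 67  ⟶  IIIM  (L0)  txn=BusRdX  M[L0]=41
step 18: P3: store L0 := 91  ⟶  IIIM  (L0)  txn=∅  M[L0]=41
step 19: P2: store L0 := 68  ⟶  IIMI  (L0)  txn=BusRdX+Flush  M[L0]=91

invalidations = 1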